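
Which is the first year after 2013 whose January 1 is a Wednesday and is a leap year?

2020

Jan 1 advances by 2 weekdays after a leap year and by 1 after a common year.
2013: Jan 1 is Tuesday.
2014: Wednesday
2015: Thursday
2016: Friday (leap)
2017: Sunday
2018: Monday
2019: Tuesday
2020: Wednesday (leap)
2020 begins on a Wednesday and is a leap year.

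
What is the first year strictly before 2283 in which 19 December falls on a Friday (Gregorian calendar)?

From one year to the next, a fixed date's weekday advances by 1, or by 2 when a Feb 29 lies between the two dates.
2283: December 19 is Wednesday.
2282: Tuesday (−1)
2281: Monday (−1)
2280: Sunday (−1)
2279: Friday (−2)
19 December falls on a Friday in 2279.

2279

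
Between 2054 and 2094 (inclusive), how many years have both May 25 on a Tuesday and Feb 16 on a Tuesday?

Check each year's weekday for May 25 and Feb 16:
  2054: Mon/Mon  2055: Tue/Tue ✓  2056: Thu/Wed  2057: Fri/Fri  2058: Sat/Sat  2059: Sun/Sun  2060: Tue/Mon  2061: Wed/Wed  2062: Thu/Thu  2063: Fri/Fri  2064: Sun/Sat  2065: Mon/Mon  2066: Tue/Tue ✓  2067: Wed/Wed  …(13 more)…  2081: Sun/Sun  2082: Mon/Mon  2083: Tue/Tue ✓  2084: Thu/Wed  2085: Fri/Fri  2086: Sat/Sat  2087: Sun/Sun  2088: Tue/Mon  2089: Wed/Wed  2090: Thu/Thu  2091: Fri/Fri  2092: Sun/Sat  2093: Mon/Mon  2094: Tue/Tue ✓
Both conditions hold in: 2055, 2066, 2077, 2083, 2094 — 5.

5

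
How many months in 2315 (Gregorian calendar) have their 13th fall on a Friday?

1

Check the 13th of each month of 2315: Jan 13: Wed, Feb 13: Sat, Mar 13: Sat, Apr 13: Tue, May 13: Thu, Jun 13: Sun, Jul 13: Tue, Aug 13: Fri, Sep 13: Mon, Oct 13: Wed, Nov 13: Sat, Dec 13: Mon.
Friday occurs in August — 1 month.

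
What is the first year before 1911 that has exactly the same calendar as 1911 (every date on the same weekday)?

Two years share a calendar iff Jan 1 falls on the same weekday and both are leap or both are common. 1911: Jan 1 is Sunday, common year.
1910: Jan 1 Saturday, common
1909: Jan 1 Friday, common
1908: Jan 1 Wednesday, leap
1907: Jan 1 Tuesday, common
1906: Jan 1 Monday, common
1905: Jan 1 Sunday, common
1905 matches on both conditions.

1905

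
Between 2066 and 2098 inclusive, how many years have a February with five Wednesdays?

2

February has 28 days (29 in leap years); it has five Wednesdays when Wednesday falls among the first (month-length − 28) days — i.e. when February 1 is Wednesday in a leap year (never in a common year).
February 1 by year: 2066:Mon 2067:Tue 2068:Wed✓ 2069:Fri 2070:Sat 2071:Sun 2072:Mon 2073:Wed 2074:Thu 2075:Fri 2076:Sat 2077:Mon 2078:Tue 2079:Wed 2080:Thu …(3 more)… 2084:Tue 2085:Thu 2086:Fri 2087:Sat 2088:Sun 2089:Tue 2090:Wed 2091:Thu 2092:Fri 2093:Sun 2094:Mon 2095:Tue 2096:Wed✓ 2097:Fri 2098:Sat
Years with five Wednesdays: 2068, 2096 → 2.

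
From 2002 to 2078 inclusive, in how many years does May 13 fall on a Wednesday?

Track May 13's weekday year by year (advancing +1, or +2 across a Feb 29):
  2002: Mon  2003: Tue (+1)  2004: Thu (+2)  2005: Fri (+1)  2006: Sat (+1)
  2007: Sun (+1)  2008: Tue (+2)  2009: Wed (+1) ✓  2010: Thu (+1)  2011: Fri (+1)
  2012: Sun (+2)  2013: Mon (+1)  2014: Tue (+1)  2015: Wed (+1) ✓  … (49 more years) …
  2065: Wed (+1) ✓  2066: Thu (+1)  2067: Fri (+1)  2068: Sun (+2)  2069: Mon (+1)
  2070: Tue (+1)  2071: Wed (+1) ✓  2072: Fri (+2)  2073: Sat (+1)  2074: Sun (+1)
  2075: Mon (+1)  2076: Wed (+2) ✓  2077: Thu (+1)  2078: Fri (+1)
Wednesday years: 2009, 2015, 2020, 2026, 2037, 2043, 2048, 2054, 2065, 2071, 2076 — 11 in total.

11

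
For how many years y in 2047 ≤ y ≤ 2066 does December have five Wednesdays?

December has 31 days; it has five Wednesdays when Wednesday falls among the first (month-length − 28) days — i.e. when December 1 is one of Wednesday/Tuesday/Monday.
December 1 by year: 2047:Sun 2048:Tue✓ 2049:Wed✓ 2050:Thu 2051:Fri 2052:Sun 2053:Mon✓ 2054:Tue✓ 2055:Wed✓ 2056:Fri 2057:Sat 2058:Sun 2059:Mon✓ 2060:Wed✓ 2061:Thu 2062:Fri 2063:Sat 2064:Mon✓ 2065:Tue✓ 2066:Wed✓
Years with five Wednesdays: 2048, 2049, 2053, 2054, 2055, 2059, 2060, 2064, 2065, 2066 → 10.

10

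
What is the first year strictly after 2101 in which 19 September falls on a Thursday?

2109

From one year to the next, a fixed date's weekday advances by 1, or by 2 when a Feb 29 lies between the two dates.
2101: September 19 is Monday.
2102: Tuesday (+1)
2103: Wednesday (+1)
2104: Friday (+2)
2105: Saturday (+1)
2106: Sunday (+1)
2107: Monday (+1)
2108: Wednesday (+2)
2109: Thursday (+1)
19 September falls on a Thursday in 2109.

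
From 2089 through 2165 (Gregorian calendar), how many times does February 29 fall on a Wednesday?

4

Leap years in 2089–2165: 18 of them.
Feb 29 weekday advances by 5 (mod 7) from one leap year to the next four years later (or differs when a century non-leap intervenes).
Leap-day weekdays: 2092:Fri 2096:Wed✓ 2104:Fri 2108:Wed✓ 2112:Mon 2116:Sat 2120:Thu 2124:Tue 2128:Sun 2132:Fri 2136:Wed✓ 2140:Mon 2144:Sat 2148:Thu 2152:Tue 2156:Sun 2160:Fri 2164:Wed✓
Wednesday: 2096, 2108, 2136, 2164 → 4.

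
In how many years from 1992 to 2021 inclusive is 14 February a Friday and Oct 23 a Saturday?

Check each year's weekday for 14 February and Oct 23:
  1992: Fri/Fri  1993: Sun/Sat  1994: Mon/Sun  1995: Tue/Mon  1996: Wed/Wed  1997: Fri/Thu  1998: Sat/Fri  1999: Sun/Sat  2000: Mon/Mon  2001: Wed/Tue  2002: Thu/Wed  2003: Fri/Thu  2004: Sat/Sat  2005: Mon/Sun  2006: Tue/Mon  2007: Wed/Tue  2008: Thu/Thu  2009: Sat/Fri  2010: Sun/Sat  2011: Mon/Sun  2012: Tue/Tue  2013: Thu/Wed  2014: Fri/Thu  2015: Sat/Fri  2016: Sun/Sun  2017: Tue/Mon  2018: Wed/Tue  2019: Thu/Wed  2020: Fri/Fri  2021: Sun/Sat
Both conditions hold in: no year — 0.

0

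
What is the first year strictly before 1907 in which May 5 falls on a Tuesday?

From one year to the next, a fixed date's weekday advances by 1, or by 2 when a Feb 29 lies between the two dates.
1907: May 5 is Sunday.
1906: Saturday (−1)
1905: Friday (−1)
1904: Thursday (−1)
1903: Tuesday (−2)
May 5 falls on a Tuesday in 1903.

1903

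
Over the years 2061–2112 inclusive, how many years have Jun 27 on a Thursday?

6

Track Jun 27's weekday year by year (advancing +1, or +2 across a Feb 29):
  2061: Mon  2062: Tue (+1)  2063: Wed (+1)  2064: Fri (+2)  2065: Sat (+1)
  2066: Sun (+1)  2067: Mon (+1)  2068: Wed (+2)  2069: Thu (+1) ✓  2070: Fri (+1)
  2071: Sat (+1)  2072: Mon (+2)  2073: Tue (+1)  2074: Wed (+1)  … (24 more years) …
  2099: Sat (+1)  2100: Sun (+1)  2101: Mon (+1)  2102: Tue (+1)  2103: Wed (+1)
  2104: Fri (+2)  2105: Sat (+1)  2106: Sun (+1)  2107: Mon (+1)  2108: Wed (+2)
  2109: Thu (+1) ✓  2110: Fri (+1)  2111: Sat (+1)  2112: Mon (+2)
Thursday years: 2069, 2075, 2080, 2086, 2097, 2109 — 6 in total.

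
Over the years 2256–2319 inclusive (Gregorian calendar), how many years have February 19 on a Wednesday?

Track February 19's weekday year by year (advancing +1, or +2 across a Feb 29):
  2256: Tue  2257: Thu (+2)  2258: Fri (+1)  2259: Sat (+1)  2260: Sun (+1)
  2261: Tue (+2)  2262: Wed (+1) ✓  2263: Thu (+1)  2264: Fri (+1)  2265: Sun (+2)
  2266: Mon (+1)  2267: Tue (+1)  2268: Wed (+1) ✓  2269: Fri (+2)  … (36 more years) …
  2306: Mon (+1)  2307: Tue (+1)  2308: Wed (+1) ✓  2309: Fri (+2)  2310: Sat (+1)
  2311: Sun (+1)  2312: Mon (+1)  2313: Wed (+2) ✓  2314: Thu (+1)  2315: Fri (+1)
  2316: Sat (+1)  2317: Mon (+2)  2318: Tue (+1)  2319: Wed (+1) ✓
Wednesday years: 2262, 2268, 2273, 2279, 2290, 2296, 2302, 2308, 2313, 2319 — 10 in total.

10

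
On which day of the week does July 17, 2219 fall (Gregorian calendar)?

January 1, 2219 is a Friday.
July 17 is day 198 of the year, i.e. 197 days after Jan 1.
197 mod 7 = 1, so advance 1 weekday from Friday: Saturday.

Saturday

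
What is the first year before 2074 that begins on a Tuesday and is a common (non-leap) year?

2069

Jan 1 advances by 2 weekdays after a leap year and by 1 after a common year.
2074: Jan 1 is Monday.
2073: Sunday
2072: Friday (leap)
2071: Thursday
2070: Wednesday
2069: Tuesday
2069 begins on a Tuesday and is a common year.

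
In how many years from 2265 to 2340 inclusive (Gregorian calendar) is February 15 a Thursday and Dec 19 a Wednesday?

9

Check each year's weekday for February 15 and Dec 19:
  2265: Wed/Tue  2266: Thu/Wed ✓  2267: Fri/Thu  2268: Sat/Sat  2269: Mon/Sun  2270: Tue/Mon  2271: Wed/Tue  2272: Thu/Thu  2273: Sat/Fri  2274: Sun/Sat  2275: Mon/Sun  2276: Tue/Tue  2277: Thu/Wed ✓  2278: Fri/Thu  …(48 more)…  2327: Tue/Mon  2328: Wed/Wed  2329: Fri/Thu  2330: Sat/Fri  2331: Sun/Sat  2332: Mon/Mon  2333: Wed/Tue  2334: Thu/Wed ✓  2335: Fri/Thu  2336: Sat/Sat  2337: Mon/Sun  2338: Tue/Mon  2339: Wed/Tue  2340: Thu/Thu
Both conditions hold in: 2266, 2277, 2283, 2294, 2300, 2306, 2317, 2323, 2334 — 9.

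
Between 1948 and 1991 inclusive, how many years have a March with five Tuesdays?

March has 31 days; it has five Tuesdays when Tuesday falls among the first (month-length − 28) days — i.e. when March 1 is one of Tuesday/Monday/Sunday.
March 1 by year: 1948:Mon✓ 1949:Tue✓ 1950:Wed 1951:Thu 1952:Sat 1953:Sun✓ 1954:Mon✓ 1955:Tue✓ 1956:Thu 1957:Fri 1958:Sat 1959:Sun✓ 1960:Tue✓ 1961:Wed 1962:Thu …(14 more)… 1977:Tue✓ 1978:Wed 1979:Thu 1980:Sat 1981:Sun✓ 1982:Mon✓ 1983:Tue✓ 1984:Thu 1985:Fri 1986:Sat 1987:Sun✓ 1988:Tue✓ 1989:Wed 1990:Thu 1991:Fri
Years with five Tuesdays: 1948, 1949, 1953, 1954, 1955, 1959, 1960, 1964, 1965, 1966, 1970, 1971, 1976, 1977, 1981, 1982, 1983, 1987, 1988 → 19.

19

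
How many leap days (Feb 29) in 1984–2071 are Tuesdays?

3

Leap years in 1984–2071: 22 of them.
Feb 29 weekday advances by 5 (mod 7) from one leap year to the next four years later (or differs when a century non-leap intervenes).
Leap-day weekdays: 1984:Wed 1988:Mon 1992:Sat 1996:Thu 2000:Tue✓ 2004:Sun 2008:Fri 2012:Wed 2016:Mon 2020:Sat 2024:Thu 2028:Tue✓ 2032:Sun 2036:Fri 2040:Wed 2044:Mon 2048:Sat 2052:Thu 2056:Tue✓ 2060:Sun 2064:Fri 2068:Wed
Tuesday: 2000, 2028, 2056 → 3.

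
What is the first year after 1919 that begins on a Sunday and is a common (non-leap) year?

Jan 1 advances by 2 weekdays after a leap year and by 1 after a common year.
1919: Jan 1 is Wednesday.
1920: Thursday (leap)
1921: Saturday
1922: Sunday
1922 begins on a Sunday and is a common year.

1922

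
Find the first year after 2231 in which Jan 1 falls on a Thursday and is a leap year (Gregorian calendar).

Jan 1 advances by 2 weekdays after a leap year and by 1 after a common year.
2231: Jan 1 is Saturday.
2232: Sunday (leap)
2233: Tuesday
2234: Wednesday
2235: Thursday
2236: Friday (leap)
2237: Sunday
2238: Monday
2239: Tuesday
2240: Wednesday (leap)
2241: Friday
2242: Saturday
2243: Sunday
2244: Monday (leap)
2245: Wednesday
2246: Thursday
2247: Friday
2248: Saturday (leap)
2249: Monday
2250: Tuesday
2251: Wednesday
2252: Thursday (leap)
2252 begins on a Thursday and is a leap year.

2252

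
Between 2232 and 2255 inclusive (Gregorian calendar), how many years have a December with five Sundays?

12

December has 31 days; it has five Sundays when Sunday falls among the first (month-length − 28) days — i.e. when December 1 is one of Sunday/Saturday/Friday.
December 1 by year: 2232:Sat✓ 2233:Sun✓ 2234:Mon 2235:Tue 2236:Thu 2237:Fri✓ 2238:Sat✓ 2239:Sun✓ 2240:Tue 2241:Wed 2242:Thu 2243:Fri✓ 2244:Sun✓ 2245:Mon 2246:Tue 2247:Wed 2248:Fri✓ 2249:Sat✓ 2250:Sun✓ 2251:Mon 2252:Wed 2253:Thu 2254:Fri✓ 2255:Sat✓
Years with five Sundays: 2232, 2233, 2237, 2238, 2239, 2243, 2244, 2248, 2249, 2250, 2254, 2255 → 12.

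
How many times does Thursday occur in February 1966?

4

February 1966 has 28 days and begins on Tuesday.
The first Thursday is February 3.
Thursdays fall on 3, 10, 17, 24 — that's 4.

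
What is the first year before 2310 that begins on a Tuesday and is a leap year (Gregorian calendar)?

2284

Jan 1 advances by 2 weekdays after a leap year and by 1 after a common year.
2310: Jan 1 is Saturday.
2309: Friday
2308: Wednesday (leap)
2307: Tuesday
2306: Monday
2305: Sunday
2304: Friday (leap)
2303: Thursday
2302: Wednesday
2301: Tuesday
2300: Monday
2299: Sunday
2298: Saturday
2297: Friday
2296: Wednesday (leap)
2295: Tuesday
2294: Monday
2293: Sunday
2292: Friday (leap)
2291: Thursday
2290: Wednesday
2289: Tuesday
2288: Sunday (leap)
2287: Saturday
2286: Friday
2285: Thursday
2284: Tuesday (leap)
2284 begins on a Tuesday and is a leap year.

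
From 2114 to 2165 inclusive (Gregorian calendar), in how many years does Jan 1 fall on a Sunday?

7

Track Jan 1's weekday year by year (advancing +1, or +2 across a Feb 29):
  2114: Mon  2115: Tue (+1)  2116: Wed (+1)  2117: Fri (+2)  2118: Sat (+1)
  2119: Sun (+1) ✓  2120: Mon (+1)  2121: Wed (+2)  2122: Thu (+1)  2123: Fri (+1)
  2124: Sat (+1)  2125: Mon (+2)  2126: Tue (+1)  2127: Wed (+1)  … (24 more years) …
  2152: Sat (+1)  2153: Mon (+2)  2154: Tue (+1)  2155: Wed (+1)  2156: Thu (+1)
  2157: Sat (+2)  2158: Sun (+1) ✓  2159: Mon (+1)  2160: Tue (+1)  2161: Thu (+2)
  2162: Fri (+1)  2163: Sat (+1)  2164: Sun (+1) ✓  2165: Tue (+2)
Sunday years: 2119, 2130, 2136, 2141, 2147, 2158, 2164 — 7 in total.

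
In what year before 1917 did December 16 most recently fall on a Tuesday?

From one year to the next, a fixed date's weekday advances by 1, or by 2 when a Feb 29 lies between the two dates.
1917: December 16 is Sunday.
1916: Saturday (−1)
1915: Thursday (−2)
1914: Wednesday (−1)
1913: Tuesday (−1)
December 16 falls on a Tuesday in 1913.

1913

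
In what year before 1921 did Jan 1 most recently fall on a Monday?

1917

From one year to the next, a fixed date's weekday advances by 1, or by 2 when a Feb 29 lies between the two dates.
1921: January 1 is Saturday.
1920: Thursday (−2)
1919: Wednesday (−1)
1918: Tuesday (−1)
1917: Monday (−1)
Jan 1 falls on a Monday in 1917.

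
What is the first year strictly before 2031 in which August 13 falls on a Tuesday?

From one year to the next, a fixed date's weekday advances by 1, or by 2 when a Feb 29 lies between the two dates.
2031: August 13 is Wednesday.
2030: Tuesday (−1)
August 13 falls on a Tuesday in 2030.

2030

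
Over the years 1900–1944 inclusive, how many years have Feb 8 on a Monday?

Track Feb 8's weekday year by year (advancing +1, or +2 across a Feb 29):
  1900: Thu  1901: Fri (+1)  1902: Sat (+1)  1903: Sun (+1)  1904: Mon (+1) ✓
  1905: Wed (+2)  1906: Thu (+1)  1907: Fri (+1)  1908: Sat (+1)  1909: Mon (+2) ✓
  1910: Tue (+1)  1911: Wed (+1)  1912: Thu (+1)  1913: Sat (+2)  … (17 more years) …
  1931: Sun (+1)  1932: Mon (+1) ✓  1933: Wed (+2)  1934: Thu (+1)  1935: Fri (+1)
  1936: Sat (+1)  1937: Mon (+2) ✓  1938: Tue (+1)  1939: Wed (+1)  1940: Thu (+1)
  1941: Sat (+2)  1942: Sun (+1)  1943: Mon (+1) ✓  1944: Tue (+1)
Monday years: 1904, 1909, 1915, 1926, 1932, 1937, 1943 — 7 in total.

7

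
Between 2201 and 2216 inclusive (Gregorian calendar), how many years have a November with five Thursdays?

November has 30 days; it has five Thursdays when Thursday falls among the first (month-length − 28) days — i.e. when November 1 is one of Thursday/Wednesday.
November 1 by year: 2201:Sun 2202:Mon 2203:Tue 2204:Thu✓ 2205:Fri 2206:Sat 2207:Sun 2208:Tue 2209:Wed✓ 2210:Thu✓ 2211:Fri 2212:Sun 2213:Mon 2214:Tue 2215:Wed✓ 2216:Fri
Years with five Thursdays: 2204, 2209, 2210, 2215 → 4.

4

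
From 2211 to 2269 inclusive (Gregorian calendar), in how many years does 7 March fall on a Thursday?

9

Track 7 March's weekday year by year (advancing +1, or +2 across a Feb 29):
  2211: Thu ✓  2212: Sat (+2)  2213: Sun (+1)  2214: Mon (+1)  2215: Tue (+1)
  2216: Thu (+2) ✓  2217: Fri (+1)  2218: Sat (+1)  2219: Sun (+1)  2220: Tue (+2)
  2221: Wed (+1)  2222: Thu (+1) ✓  2223: Fri (+1)  2224: Sun (+2)  … (31 more years) …
  2256: Fri (+2)  2257: Sat (+1)  2258: Sun (+1)  2259: Mon (+1)  2260: Wed (+2)
  2261: Thu (+1) ✓  2262: Fri (+1)  2263: Sat (+1)  2264: Mon (+2)  2265: Tue (+1)
  2266: Wed (+1)  2267: Thu (+1) ✓  2268: Sat (+2)  2269: Sun (+1)
Thursday years: 2211, 2216, 2222, 2233, 2239, 2244, 2250, 2261, 2267 — 9 in total.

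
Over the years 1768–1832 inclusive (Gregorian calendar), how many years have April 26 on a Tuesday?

Track April 26's weekday year by year (advancing +1, or +2 across a Feb 29):
  1768: Tue ✓  1769: Wed (+1)  1770: Thu (+1)  1771: Fri (+1)  1772: Sun (+2)
  1773: Mon (+1)  1774: Tue (+1) ✓  1775: Wed (+1)  1776: Fri (+2)  1777: Sat (+1)
  1778: Sun (+1)  1779: Mon (+1)  1780: Wed (+2)  1781: Thu (+1)  … (37 more years) …
  1819: Mon (+1)  1820: Wed (+2)  1821: Thu (+1)  1822: Fri (+1)  1823: Sat (+1)
  1824: Mon (+2)  1825: Tue (+1) ✓  1826: Wed (+1)  1827: Thu (+1)  1828: Sat (+2)
  1829: Sun (+1)  1830: Mon (+1)  1831: Tue (+1) ✓  1832: Thu (+2)
Tuesday years: 1768, 1774, 1785, 1791, 1796, 1803, 1808, 1814, 1825, 1831 — 10 in total.

10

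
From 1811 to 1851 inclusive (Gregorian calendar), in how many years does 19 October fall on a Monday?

6

Track 19 October's weekday year by year (advancing +1, or +2 across a Feb 29):
  1811: Sat  1812: Mon (+2) ✓  1813: Tue (+1)  1814: Wed (+1)  1815: Thu (+1)
  1816: Sat (+2)  1817: Sun (+1)  1818: Mon (+1) ✓  1819: Tue (+1)  1820: Thu (+2)
  1821: Fri (+1)  1822: Sat (+1)  1823: Sun (+1)  1824: Tue (+2)  … (13 more years) …
  1838: Fri (+1)  1839: Sat (+1)  1840: Mon (+2) ✓  1841: Tue (+1)  1842: Wed (+1)
  1843: Thu (+1)  1844: Sat (+2)  1845: Sun (+1)  1846: Mon (+1) ✓  1847: Tue (+1)
  1848: Thu (+2)  1849: Fri (+1)  1850: Sat (+1)  1851: Sun (+1)
Monday years: 1812, 1818, 1829, 1835, 1840, 1846 — 6 in total.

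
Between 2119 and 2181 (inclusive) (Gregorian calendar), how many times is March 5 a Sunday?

10

Track March 5's weekday year by year (advancing +1, or +2 across a Feb 29):
  2119: Sun ✓  2120: Tue (+2)  2121: Wed (+1)  2122: Thu (+1)  2123: Fri (+1)
  2124: Sun (+2) ✓  2125: Mon (+1)  2126: Tue (+1)  2127: Wed (+1)  2128: Fri (+2)
  2129: Sat (+1)  2130: Sun (+1) ✓  2131: Mon (+1)  2132: Wed (+2)  … (35 more years) …
  2168: Sat (+2)  2169: Sun (+1) ✓  2170: Mon (+1)  2171: Tue (+1)  2172: Thu (+2)
  2173: Fri (+1)  2174: Sat (+1)  2175: Sun (+1) ✓  2176: Tue (+2)  2177: Wed (+1)
  2178: Thu (+1)  2179: Fri (+1)  2180: Sun (+2) ✓  2181: Mon (+1)
Sunday years: 2119, 2124, 2130, 2141, 2147, 2152, 2158, 2169, 2175, 2180 — 10 in total.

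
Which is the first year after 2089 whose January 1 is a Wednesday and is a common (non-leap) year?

2098

Jan 1 advances by 2 weekdays after a leap year and by 1 after a common year.
2089: Jan 1 is Saturday.
2090: Sunday
2091: Monday
2092: Tuesday (leap)
2093: Thursday
2094: Friday
2095: Saturday
2096: Sunday (leap)
2097: Tuesday
2098: Wednesday
2098 begins on a Wednesday and is a common year.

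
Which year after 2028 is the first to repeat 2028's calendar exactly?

Two years share a calendar iff Jan 1 falls on the same weekday and both are leap or both are common. 2028: Jan 1 is Saturday, leap year.
2029: Jan 1 Monday, common
2030: Jan 1 Tuesday, common
2031: Jan 1 Wednesday, common
2032: Jan 1 Thursday, leap
2033: Jan 1 Saturday, common
2034: Jan 1 Sunday, common
2035: Jan 1 Monday, common
2036: Jan 1 Tuesday, leap
2037: Jan 1 Thursday, common
2038: Jan 1 Friday, common
2039: Jan 1 Saturday, common
2040: Jan 1 Sunday, leap
2041: Jan 1 Tuesday, common
2042: Jan 1 Wednesday, common
2043: Jan 1 Thursday, common
2044: Jan 1 Friday, leap
2045: Jan 1 Sunday, common
2046: Jan 1 Monday, common
2047: Jan 1 Tuesday, common
2048: Jan 1 Wednesday, leap
2049: Jan 1 Friday, common
2050: Jan 1 Saturday, common
2051: Jan 1 Sunday, common
2052: Jan 1 Monday, leap
2053: Jan 1 Wednesday, common
2054: Jan 1 Thursday, common
2055: Jan 1 Friday, common
2056: Jan 1 Saturday, leap
2056 matches on both conditions.

2056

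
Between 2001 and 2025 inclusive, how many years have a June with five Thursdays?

7

June has 30 days; it has five Thursdays when Thursday falls among the first (month-length − 28) days — i.e. when June 1 is one of Thursday/Wednesday.
June 1 by year: 2001:Fri 2002:Sat 2003:Sun 2004:Tue 2005:Wed✓ 2006:Thu✓ 2007:Fri 2008:Sun 2009:Mon 2010:Tue 2011:Wed✓ 2012:Fri 2013:Sat 2014:Sun 2015:Mon 2016:Wed✓ 2017:Thu✓ 2018:Fri 2019:Sat 2020:Mon 2021:Tue 2022:Wed✓ 2023:Thu✓ 2024:Sat 2025:Sun
Years with five Thursdays: 2005, 2006, 2011, 2016, 2017, 2022, 2023 → 7.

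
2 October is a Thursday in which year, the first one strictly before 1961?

From one year to the next, a fixed date's weekday advances by 1, or by 2 when a Feb 29 lies between the two dates.
1961: October 2 is Monday.
1960: Sunday (−1)
1959: Friday (−2)
1958: Thursday (−1)
2 October falls on a Thursday in 1958.

1958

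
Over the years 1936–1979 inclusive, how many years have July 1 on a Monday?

Track July 1's weekday year by year (advancing +1, or +2 across a Feb 29):
  1936: Wed  1937: Thu (+1)  1938: Fri (+1)  1939: Sat (+1)  1940: Mon (+2) ✓
  1941: Tue (+1)  1942: Wed (+1)  1943: Thu (+1)  1944: Sat (+2)  1945: Sun (+1)
  1946: Mon (+1) ✓  1947: Tue (+1)  1948: Thu (+2)  1949: Fri (+1)  … (16 more years) …
  1966: Fri (+1)  1967: Sat (+1)  1968: Mon (+2) ✓  1969: Tue (+1)  1970: Wed (+1)
  1971: Thu (+1)  1972: Sat (+2)  1973: Sun (+1)  1974: Mon (+1) ✓  1975: Tue (+1)
  1976: Thu (+2)  1977: Fri (+1)  1978: Sat (+1)  1979: Sun (+1)
Monday years: 1940, 1946, 1957, 1963, 1968, 1974 — 6 in total.

6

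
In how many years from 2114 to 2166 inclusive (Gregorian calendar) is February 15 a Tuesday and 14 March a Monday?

6

Check each year's weekday for February 15 and 14 March:
  2114: Thu/Wed  2115: Fri/Thu  2116: Sat/Sat  2117: Mon/Sun  2118: Tue/Mon ✓  2119: Wed/Tue  2120: Thu/Thu  2121: Sat/Fri  2122: Sun/Sat  2123: Mon/Sun  2124: Tue/Tue  2125: Thu/Wed  2126: Fri/Thu  2127: Sat/Fri  …(25 more)…  2153: Thu/Wed  2154: Fri/Thu  2155: Sat/Fri  2156: Sun/Sun  2157: Tue/Mon ✓  2158: Wed/Tue  2159: Thu/Wed  2160: Fri/Fri  2161: Sun/Sat  2162: Mon/Sun  2163: Tue/Mon ✓  2164: Wed/Wed  2165: Fri/Thu  2166: Sat/Fri
Both conditions hold in: 2118, 2129, 2135, 2146, 2157, 2163 — 6.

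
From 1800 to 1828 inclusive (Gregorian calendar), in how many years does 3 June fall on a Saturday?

4

Track 3 June's weekday year by year (advancing +1, or +2 across a Feb 29):
  1800: Tue  1801: Wed (+1)  1802: Thu (+1)  1803: Fri (+1)  1804: Sun (+2)
  1805: Mon (+1)  1806: Tue (+1)  1807: Wed (+1)  1808: Fri (+2)  1809: Sat (+1) ✓
  1810: Sun (+1)  1811: Mon (+1)  1812: Wed (+2)  1813: Thu (+1)  1814: Fri (+1)
  1815: Sat (+1) ✓  1816: Mon (+2)  1817: Tue (+1)  1818: Wed (+1)  1819: Thu (+1)
  1820: Sat (+2) ✓  1821: Sun (+1)  1822: Mon (+1)  1823: Tue (+1)  1824: Thu (+2)
  1825: Fri (+1)  1826: Sat (+1) ✓  1827: Sun (+1)  1828: Tue (+2)
Saturday years: 1809, 1815, 1820, 1826 — 4 in total.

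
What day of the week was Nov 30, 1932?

Wednesday

January 1, 1932 is a Friday.
November 30 is day 335 of the year, i.e. 334 days after Jan 1.
334 mod 7 = 5, so advance 5 weekdays from Friday: Wednesday.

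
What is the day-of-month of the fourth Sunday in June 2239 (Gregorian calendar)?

23

June 1, 2239 is a Saturday, so the first Sunday is the 2nd.
The fourth Sunday is 2 + 21 = 23.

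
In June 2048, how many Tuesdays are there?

June 2048 has 30 days and begins on Monday.
The first Tuesday is June 2.
Tuesdays fall on 2, 9, 16, 23, 30 — that's 5.

5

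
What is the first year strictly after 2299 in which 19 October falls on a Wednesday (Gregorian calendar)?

From one year to the next, a fixed date's weekday advances by 1, or by 2 when a Feb 29 lies between the two dates.
2299: October 19 is Thursday.
2300: Friday (+1)
2301: Saturday (+1)
2302: Sunday (+1)
2303: Monday (+1)
2304: Wednesday (+2)
19 October falls on a Wednesday in 2304.

2304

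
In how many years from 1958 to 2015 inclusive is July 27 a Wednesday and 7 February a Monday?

Check each year's weekday for July 27 and 7 February:
  1958: Sun/Fri  1959: Mon/Sat  1960: Wed/Sun  1961: Thu/Tue  1962: Fri/Wed  1963: Sat/Thu  1964: Mon/Fri  1965: Tue/Sun  1966: Wed/Mon ✓  1967: Thu/Tue  1968: Sat/Wed  1969: Sun/Fri  1970: Mon/Sat  1971: Tue/Sun  …(30 more)…  2002: Sat/Thu  2003: Sun/Fri  2004: Tue/Sat  2005: Wed/Mon ✓  2006: Thu/Tue  2007: Fri/Wed  2008: Sun/Thu  2009: Mon/Sat  2010: Tue/Sun  2011: Wed/Mon ✓  2012: Fri/Tue  2013: Sat/Thu  2014: Sun/Fri  2015: Mon/Sat
Both conditions hold in: 1966, 1977, 1983, 1994, 2005, 2011 — 6.

6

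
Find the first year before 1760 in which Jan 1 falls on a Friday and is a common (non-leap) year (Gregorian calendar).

Jan 1 advances by 2 weekdays after a leap year and by 1 after a common year.
1760: Jan 1 is Tuesday (leap).
1759: Monday
1758: Sunday
1757: Saturday
1756: Thursday (leap)
1755: Wednesday
1754: Tuesday
1753: Monday
1752: Saturday (leap)
1751: Friday
1751 begins on a Friday and is a common year.

1751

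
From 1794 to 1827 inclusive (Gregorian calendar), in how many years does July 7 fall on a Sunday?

Track July 7's weekday year by year (advancing +1, or +2 across a Feb 29):
  1794: Mon  1795: Tue (+1)  1796: Thu (+2)  1797: Fri (+1)  1798: Sat (+1)
  1799: Sun (+1) ✓  1800: Mon (+1)  1801: Tue (+1)  1802: Wed (+1)  1803: Thu (+1)
  1804: Sat (+2)  1805: Sun (+1) ✓  1806: Mon (+1)  1807: Tue (+1)  … (6 more years) …
  1814: Thu (+1)  1815: Fri (+1)  1816: Sun (+2) ✓  1817: Mon (+1)  1818: Tue (+1)
  1819: Wed (+1)  1820: Fri (+2)  1821: Sat (+1)  1822: Sun (+1) ✓  1823: Mon (+1)
  1824: Wed (+2)  1825: Thu (+1)  1826: Fri (+1)  1827: Sat (+1)
Sunday years: 1799, 1805, 1811, 1816, 1822 — 5 in total.

5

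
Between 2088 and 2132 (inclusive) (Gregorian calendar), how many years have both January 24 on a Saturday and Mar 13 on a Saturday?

Check each year's weekday for January 24 and Mar 13:
  2088: Sat/Sat ✓  2089: Mon/Sun  2090: Tue/Mon  2091: Wed/Tue  2092: Thu/Thu  2093: Sat/Fri  2094: Sun/Sat  2095: Mon/Sun  2096: Tue/Tue  2097: Thu/Wed  2098: Fri/Thu  2099: Sat/Fri  2100: Sun/Sat  2101: Mon/Sun  …(17 more)…  2119: Tue/Mon  2120: Wed/Wed  2121: Fri/Thu  2122: Sat/Fri  2123: Sun/Sat  2124: Mon/Mon  2125: Wed/Tue  2126: Thu/Wed  2127: Fri/Thu  2128: Sat/Sat ✓  2129: Mon/Sun  2130: Tue/Mon  2131: Wed/Tue  2132: Thu/Thu
Both conditions hold in: 2088, 2128 — 2.

2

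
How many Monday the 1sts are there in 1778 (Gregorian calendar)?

Check the 1st of each month of 1778: Jan 1: Thu, Feb 1: Sun, Mar 1: Sun, Apr 1: Wed, May 1: Fri, Jun 1: Mon, Jul 1: Wed, Aug 1: Sat, Sep 1: Tue, Oct 1: Thu, Nov 1: Sun, Dec 1: Tue.
Monday occurs in June — 1 month.

1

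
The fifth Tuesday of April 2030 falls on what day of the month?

April 1, 2030 is a Monday, so the first Tuesday is the 2nd.
The fifth Tuesday is 2 + 28 = 30.

30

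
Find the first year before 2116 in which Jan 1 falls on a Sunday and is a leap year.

Jan 1 advances by 2 weekdays after a leap year and by 1 after a common year.
2116: Jan 1 is Wednesday (leap).
2115: Tuesday
2114: Monday
2113: Sunday
2112: Friday (leap)
2111: Thursday
2110: Wednesday
2109: Tuesday
2108: Sunday (leap)
2108 begins on a Sunday and is a leap year.

2108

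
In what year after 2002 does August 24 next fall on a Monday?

2009

From one year to the next, a fixed date's weekday advances by 1, or by 2 when a Feb 29 lies between the two dates.
2002: August 24 is Saturday.
2003: Sunday (+1)
2004: Tuesday (+2)
2005: Wednesday (+1)
2006: Thursday (+1)
2007: Friday (+1)
2008: Sunday (+2)
2009: Monday (+1)
August 24 falls on a Monday in 2009.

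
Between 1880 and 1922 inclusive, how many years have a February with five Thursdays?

February has 28 days (29 in leap years); it has five Thursdays when Thursday falls among the first (month-length − 28) days — i.e. when February 1 is Thursday in a leap year (never in a common year).
February 1 by year: 1880:Sun 1881:Tue 1882:Wed 1883:Thu 1884:Fri 1885:Sun 1886:Mon 1887:Tue 1888:Wed 1889:Fri 1890:Sat 1891:Sun 1892:Mon 1893:Wed 1894:Thu …(13 more)… 1908:Sat 1909:Mon 1910:Tue 1911:Wed 1912:Thu✓ 1913:Sat 1914:Sun 1915:Mon 1916:Tue 1917:Thu 1918:Fri 1919:Sat 1920:Sun 1921:Tue 1922:Wed
Years with five Thursdays: 1912 → 1.

1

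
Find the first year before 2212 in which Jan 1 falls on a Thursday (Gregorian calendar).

2207

Jan 1 advances by 2 weekdays after a leap year and by 1 after a common year.
2212: Jan 1 is Wednesday (leap).
2211: Tuesday
2210: Monday
2209: Sunday
2208: Friday (leap)
2207: Thursday
2207 begins on a Thursday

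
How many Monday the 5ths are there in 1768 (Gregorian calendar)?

2

Check the 5th of each month of 1768: Jan 5: Tue, Feb 5: Fri, Mar 5: Sat, Apr 5: Tue, May 5: Thu, Jun 5: Sun, Jul 5: Tue, Aug 5: Fri, Sep 5: Mon, Oct 5: Wed, Nov 5: Sat, Dec 5: Mon.
Monday occurs in September, December — 2 months.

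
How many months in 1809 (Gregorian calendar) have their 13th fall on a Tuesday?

1

Check the 13th of each month of 1809: Jan 13: Fri, Feb 13: Mon, Mar 13: Mon, Apr 13: Thu, May 13: Sat, Jun 13: Tue, Jul 13: Thu, Aug 13: Sun, Sep 13: Wed, Oct 13: Fri, Nov 13: Mon, Dec 13: Wed.
Tuesday occurs in June — 1 month.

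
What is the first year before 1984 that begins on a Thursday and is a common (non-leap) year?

Jan 1 advances by 2 weekdays after a leap year and by 1 after a common year.
1984: Jan 1 is Sunday (leap).
1983: Saturday
1982: Friday
1981: Thursday
1981 begins on a Thursday and is a common year.

1981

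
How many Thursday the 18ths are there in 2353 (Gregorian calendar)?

1

Check the 18th of each month of 2353: Jan 18: Sun, Feb 18: Wed, Mar 18: Wed, Apr 18: Sat, May 18: Mon, Jun 18: Thu, Jul 18: Sat, Aug 18: Tue, Sep 18: Fri, Oct 18: Sun, Nov 18: Wed, Dec 18: Fri.
Thursday occurs in June — 1 month.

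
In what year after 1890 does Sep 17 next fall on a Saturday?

From one year to the next, a fixed date's weekday advances by 1, or by 2 when a Feb 29 lies between the two dates.
1890: September 17 is Wednesday.
1891: Thursday (+1)
1892: Saturday (+2)
Sep 17 falls on a Saturday in 1892.

1892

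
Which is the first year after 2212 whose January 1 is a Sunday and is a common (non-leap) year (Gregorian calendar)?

Jan 1 advances by 2 weekdays after a leap year and by 1 after a common year.
2212: Jan 1 is Wednesday (leap).
2213: Friday
2214: Saturday
2215: Sunday
2215 begins on a Sunday and is a common year.

2215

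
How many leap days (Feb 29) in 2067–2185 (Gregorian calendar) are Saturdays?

4

Leap years in 2067–2185: 29 of them.
Feb 29 weekday advances by 5 (mod 7) from one leap year to the next four years later (or differs when a century non-leap intervenes).
Leap-day weekdays: 2068:Wed 2072:Mon 2076:Sat✓ 2080:Thu 2084:Tue 2088:Sun 2092:Fri 2096:Wed 2104:Fri 2108:Wed 2112:Mon 2116:Sat✓ 2120:Thu …(3 more)… 2136:Wed 2140:Mon 2144:Sat✓ 2148:Thu 2152:Tue 2156:Sun 2160:Fri 2164:Wed 2168:Mon 2172:Sat✓ 2176:Thu 2180:Tue 2184:Sun
Saturday: 2076, 2116, 2144, 2172 → 4.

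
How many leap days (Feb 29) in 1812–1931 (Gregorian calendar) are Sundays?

4

Leap years in 1812–1931: 29 of them.
Feb 29 weekday advances by 5 (mod 7) from one leap year to the next four years later (or differs when a century non-leap intervenes).
Leap-day weekdays: 1812:Sat 1816:Thu 1820:Tue 1824:Sun✓ 1828:Fri 1832:Wed 1836:Mon 1840:Sat 1844:Thu 1848:Tue 1852:Sun✓ 1856:Fri 1860:Wed …(3 more)… 1876:Tue 1880:Sun✓ 1884:Fri 1888:Wed 1892:Mon 1896:Sat 1904:Mon 1908:Sat 1912:Thu 1916:Tue 1920:Sun✓ 1924:Fri 1928:Wed
Sunday: 1824, 1852, 1880, 1920 → 4.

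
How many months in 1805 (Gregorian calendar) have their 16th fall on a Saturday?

3

Check the 16th of each month of 1805: Jan 16: Wed, Feb 16: Sat, Mar 16: Sat, Apr 16: Tue, May 16: Thu, Jun 16: Sun, Jul 16: Tue, Aug 16: Fri, Sep 16: Mon, Oct 16: Wed, Nov 16: Sat, Dec 16: Mon.
Saturday occurs in February, March, November — 3 months.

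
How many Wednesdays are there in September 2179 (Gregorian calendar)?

September 2179 has 30 days and begins on Wednesday.
The first Wednesday is September 1.
Wednesdays fall on 1, 8, 15, 22, 29 — that's 5.

5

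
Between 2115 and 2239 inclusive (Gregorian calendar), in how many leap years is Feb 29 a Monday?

Leap years in 2115–2239: 30 of them.
Feb 29 weekday advances by 5 (mod 7) from one leap year to the next four years later (or differs when a century non-leap intervenes).
Leap-day weekdays: 2116:Sat 2120:Thu 2124:Tue 2128:Sun 2132:Fri 2136:Wed 2140:Mon✓ 2144:Sat 2148:Thu 2152:Tue 2156:Sun 2160:Fri 2164:Wed …(4 more)… 2184:Sun 2188:Fri 2192:Wed 2196:Mon✓ 2204:Wed 2208:Mon✓ 2212:Sat 2216:Thu 2220:Tue 2224:Sun 2228:Fri 2232:Wed 2236:Mon✓
Monday: 2140, 2168, 2196, 2208, 2236 → 5.

5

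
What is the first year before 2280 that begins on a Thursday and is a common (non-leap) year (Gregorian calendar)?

2274

Jan 1 advances by 2 weekdays after a leap year and by 1 after a common year.
2280: Jan 1 is Thursday (leap).
2279: Wednesday
2278: Tuesday
2277: Monday
2276: Saturday (leap)
2275: Friday
2274: Thursday
2274 begins on a Thursday and is a common year.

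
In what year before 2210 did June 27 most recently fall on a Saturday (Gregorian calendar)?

From one year to the next, a fixed date's weekday advances by 1, or by 2 when a Feb 29 lies between the two dates.
2210: June 27 is Wednesday.
2209: Tuesday (−1)
2208: Monday (−1)
2207: Saturday (−2)
June 27 falls on a Saturday in 2207.

2207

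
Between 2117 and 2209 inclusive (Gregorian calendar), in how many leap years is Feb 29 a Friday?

3

Leap years in 2117–2209: 22 of them.
Feb 29 weekday advances by 5 (mod 7) from one leap year to the next four years later (or differs when a century non-leap intervenes).
Leap-day weekdays: 2120:Thu 2124:Tue 2128:Sun 2132:Fri✓ 2136:Wed 2140:Mon 2144:Sat 2148:Thu 2152:Tue 2156:Sun 2160:Fri✓ 2164:Wed 2168:Mon 2172:Sat 2176:Thu 2180:Tue 2184:Sun 2188:Fri✓ 2192:Wed 2196:Mon 2204:Wed 2208:Mon
Friday: 2132, 2160, 2188 → 3.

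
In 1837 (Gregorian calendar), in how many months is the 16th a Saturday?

Check the 16th of each month of 1837: Jan 16: Mon, Feb 16: Thu, Mar 16: Thu, Apr 16: Sun, May 16: Tue, Jun 16: Fri, Jul 16: Sun, Aug 16: Wed, Sep 16: Sat, Oct 16: Mon, Nov 16: Thu, Dec 16: Sat.
Saturday occurs in September, December — 2 months.

2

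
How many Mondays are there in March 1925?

5

March 1925 has 31 days and begins on Sunday.
The first Monday is March 2.
Mondays fall on 2, 9, 16, 23, 30 — that's 5.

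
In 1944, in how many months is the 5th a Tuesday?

2

Check the 5th of each month of 1944: Jan 5: Wed, Feb 5: Sat, Mar 5: Sun, Apr 5: Wed, May 5: Fri, Jun 5: Mon, Jul 5: Wed, Aug 5: Sat, Sep 5: Tue, Oct 5: Thu, Nov 5: Sun, Dec 5: Tue.
Tuesday occurs in September, December — 2 months.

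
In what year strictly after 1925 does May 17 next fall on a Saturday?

1930

From one year to the next, a fixed date's weekday advances by 1, or by 2 when a Feb 29 lies between the two dates.
1925: May 17 is Sunday.
1926: Monday (+1)
1927: Tuesday (+1)
1928: Thursday (+2)
1929: Friday (+1)
1930: Saturday (+1)
May 17 falls on a Saturday in 1930.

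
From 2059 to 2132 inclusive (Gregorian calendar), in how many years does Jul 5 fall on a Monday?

Track Jul 5's weekday year by year (advancing +1, or +2 across a Feb 29):
  2059: Sat  2060: Mon (+2) ✓  2061: Tue (+1)  2062: Wed (+1)  2063: Thu (+1)
  2064: Sat (+2)  2065: Sun (+1)  2066: Mon (+1) ✓  2067: Tue (+1)  2068: Thu (+2)
  2069: Fri (+1)  2070: Sat (+1)  2071: Sun (+1)  2072: Tue (+2)  … (46 more years) …
  2119: Wed (+1)  2120: Fri (+2)  2121: Sat (+1)  2122: Sun (+1)  2123: Mon (+1) ✓
  2124: Wed (+2)  2125: Thu (+1)  2126: Fri (+1)  2127: Sat (+1)  2128: Mon (+2) ✓
  2129: Tue (+1)  2130: Wed (+1)  2131: Thu (+1)  2132: Sat (+2)
Monday years: 2060, 2066, 2077, 2083, 2088, 2094, 2100, 2106, 2117, 2123, 2128 — 11 in total.

11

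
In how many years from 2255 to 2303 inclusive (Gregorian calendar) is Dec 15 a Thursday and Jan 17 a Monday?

5

Check each year's weekday for Dec 15 and Jan 17:
  2255: Sat/Wed  2256: Mon/Thu  2257: Tue/Sat  2258: Wed/Sun  2259: Thu/Mon ✓  2260: Sat/Tue  2261: Sun/Thu  2262: Mon/Fri  2263: Tue/Sat  2264: Thu/Sun  2265: Fri/Tue  2266: Sat/Wed  2267: Sun/Thu  2268: Tue/Fri  …(21 more)…  2290: Mon/Fri  2291: Tue/Sat  2292: Thu/Sun  2293: Fri/Tue  2294: Sat/Wed  2295: Sun/Thu  2296: Tue/Fri  2297: Wed/Sun  2298: Thu/Mon ✓  2299: Fri/Tue  2300: Sat/Wed  2301: Sun/Thu  2302: Mon/Fri  2303: Tue/Sat
Both conditions hold in: 2259, 2270, 2281, 2287, 2298 — 5.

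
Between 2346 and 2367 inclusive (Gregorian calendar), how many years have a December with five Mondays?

9

December has 31 days; it has five Mondays when Monday falls among the first (month-length − 28) days — i.e. when December 1 is one of Monday/Sunday/Saturday.
December 1 by year: 2346:Sun✓ 2347:Mon✓ 2348:Wed 2349:Thu 2350:Fri 2351:Sat✓ 2352:Mon✓ 2353:Tue 2354:Wed 2355:Thu 2356:Sat✓ 2357:Sun✓ 2358:Mon✓ 2359:Tue 2360:Thu 2361:Fri 2362:Sat✓ 2363:Sun✓ 2364:Tue 2365:Wed 2366:Thu 2367:Fri
Years with five Mondays: 2346, 2347, 2351, 2352, 2356, 2357, 2358, 2362, 2363 → 9.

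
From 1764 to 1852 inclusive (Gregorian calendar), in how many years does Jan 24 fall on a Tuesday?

13

Track Jan 24's weekday year by year (advancing +1, or +2 across a Feb 29):
  1764: Tue ✓  1765: Thu (+2)  1766: Fri (+1)  1767: Sat (+1)  1768: Sun (+1)
  1769: Tue (+2) ✓  1770: Wed (+1)  1771: Thu (+1)  1772: Fri (+1)  1773: Sun (+2)
  1774: Mon (+1)  1775: Tue (+1) ✓  1776: Wed (+1)  1777: Fri (+2)  … (61 more years) …
  1839: Thu (+1)  1840: Fri (+1)  1841: Sun (+2)  1842: Mon (+1)  1843: Tue (+1) ✓
  1844: Wed (+1)  1845: Fri (+2)  1846: Sat (+1)  1847: Sun (+1)  1848: Mon (+1)
  1849: Wed (+2)  1850: Thu (+1)  1851: Fri (+1)  1852: Sat (+1)
Tuesday years: 1764, 1769, 1775, 1786, 1792, 1797, 1804, 1809, 1815, 1826, 1832, 1837, 1843 — 13 in total.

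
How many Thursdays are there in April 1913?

April 1913 has 30 days and begins on Tuesday.
The first Thursday is April 3.
Thursdays fall on 3, 10, 17, 24 — that's 4.

4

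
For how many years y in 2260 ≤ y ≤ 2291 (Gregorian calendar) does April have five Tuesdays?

10

April has 30 days; it has five Tuesdays when Tuesday falls among the first (month-length − 28) days — i.e. when April 1 is one of Tuesday/Monday.
April 1 by year: 2260:Sun 2261:Mon✓ 2262:Tue✓ 2263:Wed 2264:Fri 2265:Sat 2266:Sun 2267:Mon✓ 2268:Wed 2269:Thu 2270:Fri 2271:Sat 2272:Mon✓ 2273:Tue✓ 2274:Wed 2275:Thu 2276:Sat 2277:Sun 2278:Mon✓ 2279:Tue✓ 2280:Thu 2281:Fri 2282:Sat 2283:Sun 2284:Tue✓ 2285:Wed 2286:Thu 2287:Fri 2288:Sun 2289:Mon✓ 2290:Tue✓ 2291:Wed
Years with five Tuesdays: 2261, 2262, 2267, 2272, 2273, 2278, 2279, 2284, 2289, 2290 → 10.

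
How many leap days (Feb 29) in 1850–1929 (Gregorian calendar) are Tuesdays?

Leap years in 1850–1929: 19 of them.
Feb 29 weekday advances by 5 (mod 7) from one leap year to the next four years later (or differs when a century non-leap intervenes).
Leap-day weekdays: 1852:Sun 1856:Fri 1860:Wed 1864:Mon 1868:Sat 1872:Thu 1876:Tue✓ 1880:Sun 1884:Fri 1888:Wed 1892:Mon 1896:Sat 1904:Mon 1908:Sat 1912:Thu 1916:Tue✓ 1920:Sun 1924:Fri 1928:Wed
Tuesday: 1876, 1916 → 2.

2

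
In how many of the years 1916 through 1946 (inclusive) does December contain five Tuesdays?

December has 31 days; it has five Tuesdays when Tuesday falls among the first (month-length − 28) days — i.e. when December 1 is one of Tuesday/Monday/Sunday.
December 1 by year: 1916:Fri 1917:Sat 1918:Sun✓ 1919:Mon✓ 1920:Wed 1921:Thu 1922:Fri 1923:Sat 1924:Mon✓ 1925:Tue✓ 1926:Wed 1927:Thu 1928:Sat 1929:Sun✓ 1930:Mon✓ 1931:Tue✓ 1932:Thu 1933:Fri 1934:Sat 1935:Sun✓ 1936:Tue✓ 1937:Wed 1938:Thu 1939:Fri 1940:Sun✓ 1941:Mon✓ 1942:Tue✓ 1943:Wed 1944:Fri 1945:Sat 1946:Sun✓
Years with five Tuesdays: 1918, 1919, 1924, 1925, 1929, 1930, 1931, 1935, 1936, 1940, 1941, 1942, 1946 → 13.

13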